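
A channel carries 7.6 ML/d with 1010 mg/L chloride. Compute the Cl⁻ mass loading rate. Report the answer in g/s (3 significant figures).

7.6 ML/d = 0.08796 m³/s.
Mass flux = Q·C = 0.08796 m³/s × 1010 g/m³ = 88.84 g/s.

88.8 g/s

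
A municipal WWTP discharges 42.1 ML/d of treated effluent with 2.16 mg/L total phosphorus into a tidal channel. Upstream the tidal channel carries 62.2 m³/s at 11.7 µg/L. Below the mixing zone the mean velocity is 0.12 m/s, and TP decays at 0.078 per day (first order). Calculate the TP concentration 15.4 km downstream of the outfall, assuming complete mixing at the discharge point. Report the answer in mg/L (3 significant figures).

42.1 ML/d = 0.4873 m³/s.
11.7 µg/L = 0.0117 mg/L.
After complete mixing, C₀ = (0.4873·2.16 + 62.2·0.0117) / 62.69 = 0.0284 mg/L.
Travel time t = 1.54e+04 m / 0.12 m/s = 1.283e+05 s = 1.485 d.
C = 0.0284·exp(−0.078·1.485) = 0.0284·0.8906 = 0.02529 mg/L.

0.0253 mg/L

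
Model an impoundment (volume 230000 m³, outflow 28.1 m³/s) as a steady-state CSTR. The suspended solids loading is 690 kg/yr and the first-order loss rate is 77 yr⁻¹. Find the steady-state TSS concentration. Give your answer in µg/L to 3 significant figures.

0.763 µg/L

Outflow Q = 28.1 m³/s × 3.156e+07 s/yr = 8.868e+08 m³/yr.
Steady-state CSTR mass balance: W = Q·C + k·V·C, so C = W/(Q + kV).
Q + kV = 8.868e+08 + 77·230000 = 9.045e+08 m³/yr.
C = 690/9.045e+08 = 7.629e-07 kg/m³ = 0.0007629 mg/L = 0.7629 µg/L.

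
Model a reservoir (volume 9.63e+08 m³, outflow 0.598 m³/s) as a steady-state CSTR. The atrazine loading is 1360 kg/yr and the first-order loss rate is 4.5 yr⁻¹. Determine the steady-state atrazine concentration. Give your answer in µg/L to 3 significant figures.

0.312 µg/L

Outflow Q = 0.598 m³/s × 3.156e+07 s/yr = 1.887e+07 m³/yr.
Steady-state CSTR mass balance: W = Q·C + k·V·C, so C = W/(Q + kV).
Q + kV = 1.887e+07 + 4.5·9.63e+08 = 4.352e+09 m³/yr.
C = 1360/4.352e+09 = 3.125e-07 kg/m³ = 0.0003125 mg/L = 0.3125 µg/L.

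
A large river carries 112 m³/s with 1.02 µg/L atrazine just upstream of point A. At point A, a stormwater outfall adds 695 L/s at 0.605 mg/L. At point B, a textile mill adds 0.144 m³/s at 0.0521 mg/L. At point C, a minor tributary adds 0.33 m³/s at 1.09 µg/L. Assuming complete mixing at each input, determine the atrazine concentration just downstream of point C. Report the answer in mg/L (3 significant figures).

1.02 µg/L = 0.00102 mg/L.
695 L/s = 0.695 m³/s.
After input A: C = (112·0.00102 + 0.695·0.605) / 112.7 = 0.004745 mg/L.
After input B: C = (112.7·0.004745 + 0.144·0.0521) / 112.8 = 0.004805 mg/L.
1.09 µg/L = 0.00109 mg/L.
After input C: C = (112.8·0.004805 + 0.33·0.00109) / 113.2 = 0.004794 mg/L.

0.00479 mg/L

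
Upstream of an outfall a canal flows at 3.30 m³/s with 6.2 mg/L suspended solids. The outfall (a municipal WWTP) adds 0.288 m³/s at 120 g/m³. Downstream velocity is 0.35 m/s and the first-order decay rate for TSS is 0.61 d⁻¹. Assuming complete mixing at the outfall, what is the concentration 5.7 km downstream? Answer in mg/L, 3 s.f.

After complete mixing, C₀ = (0.288·120 + 3.3·6.2) / 3.588 = 15.33 mg/L.
Travel time t = 5700 m / 0.35 m/s = 1.629e+04 s = 0.1885 d.
C = 15.33·exp(−0.61·0.1885) = 15.33·0.8914 = 13.67 mg/L.

13.7 mg/L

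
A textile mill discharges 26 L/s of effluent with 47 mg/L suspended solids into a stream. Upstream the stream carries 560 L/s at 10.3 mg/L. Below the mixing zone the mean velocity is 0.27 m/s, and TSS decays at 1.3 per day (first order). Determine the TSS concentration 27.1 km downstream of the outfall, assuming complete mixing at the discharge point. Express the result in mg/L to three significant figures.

26 L/s = 0.026 m³/s.
560 L/s = 0.56 m³/s.
After complete mixing, C₀ = (0.026·47 + 0.56·10.3) / 0.586 = 11.93 mg/L.
Travel time t = 2.71e+04 m / 0.27 m/s = 1.004e+05 s = 1.162 d.
C = 11.93·exp(−1.3·1.162) = 11.93·0.2209 = 2.635 mg/L.

2.63 mg/L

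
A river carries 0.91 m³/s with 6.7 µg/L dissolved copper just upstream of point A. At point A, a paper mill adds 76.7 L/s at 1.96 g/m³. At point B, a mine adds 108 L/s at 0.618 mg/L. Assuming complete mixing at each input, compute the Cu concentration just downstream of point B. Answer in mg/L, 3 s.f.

0.204 mg/L

6.7 µg/L = 0.0067 mg/L.
76.7 L/s = 0.0767 m³/s.
After input A: C = (0.91·0.0067 + 0.0767·1.96) / 0.9867 = 0.1585 mg/L.
108 L/s = 0.108 m³/s.
After input B: C = (0.9867·0.1585 + 0.108·0.618) / 1.095 = 0.2039 mg/L.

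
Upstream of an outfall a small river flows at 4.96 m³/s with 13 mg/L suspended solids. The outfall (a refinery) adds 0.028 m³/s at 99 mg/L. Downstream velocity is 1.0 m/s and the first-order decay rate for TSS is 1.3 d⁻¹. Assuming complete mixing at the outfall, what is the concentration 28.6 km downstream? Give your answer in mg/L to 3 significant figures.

After complete mixing, C₀ = (0.028·99 + 4.96·13) / 4.988 = 13.48 mg/L.
Travel time t = 2.86e+04 m / 1.0 m/s = 2.86e+04 s = 0.331 d.
C = 13.48·exp(−1.3·0.331) = 13.48·0.6503 = 8.768 mg/L.

8.77 mg/L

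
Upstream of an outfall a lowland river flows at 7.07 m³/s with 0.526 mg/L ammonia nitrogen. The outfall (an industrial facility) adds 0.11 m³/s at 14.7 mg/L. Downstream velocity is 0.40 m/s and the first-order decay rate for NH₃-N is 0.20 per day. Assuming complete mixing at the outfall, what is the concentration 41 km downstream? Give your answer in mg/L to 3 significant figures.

After complete mixing, C₀ = (0.11·14.7 + 7.07·0.526) / 7.18 = 0.7432 mg/L.
Travel time t = 4.1e+04 m / 0.40 m/s = 1.025e+05 s = 1.186 d.
C = 0.7432·exp(−0.20·1.186) = 0.7432·0.7888 = 0.5862 mg/L.

0.586 mg/L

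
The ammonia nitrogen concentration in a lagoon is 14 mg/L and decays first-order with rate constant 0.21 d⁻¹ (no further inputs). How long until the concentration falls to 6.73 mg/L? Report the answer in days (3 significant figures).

t = ln(C₀/C)/k = ln(14/6.73)/0.21 = 0.7325/0.21 = 3.488 d.

3.49 d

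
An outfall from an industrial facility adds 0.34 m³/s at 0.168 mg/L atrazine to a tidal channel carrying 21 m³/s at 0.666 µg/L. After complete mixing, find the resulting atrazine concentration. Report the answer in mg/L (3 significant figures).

0.00333 mg/L

0.666 µg/L = 0.000666 mg/L.
Conservation of mass across the mixing zone: C = (0.34·0.168 + 21·0.000666) / (0.34 + 21) = 0.07111/21.34 = 0.003332 mg/L.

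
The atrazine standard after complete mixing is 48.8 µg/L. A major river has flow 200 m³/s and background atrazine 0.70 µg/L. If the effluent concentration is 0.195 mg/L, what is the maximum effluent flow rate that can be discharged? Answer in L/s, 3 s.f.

65800 L/s

0.70 µg/L = 0.0007 mg/L.
48.8 µg/L = 0.0488 mg/L.
Mass balance at complete mixing: C_std·(Q_w + Q_r) = Q_w·C_e + Q_r·C_b.
Rearranging, Q_w = Q_r·(C_std − C_b)/(C_e − C_std) = 200·(0.0488 − 0.0007) / (0.195 − 0.0488) = 65.8 m³/s.
= 6.58e+04 L/s.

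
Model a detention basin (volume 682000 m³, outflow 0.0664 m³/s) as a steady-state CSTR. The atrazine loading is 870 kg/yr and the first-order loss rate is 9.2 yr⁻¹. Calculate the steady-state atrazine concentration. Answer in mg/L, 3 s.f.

Outflow Q = 0.0664 m³/s × 3.156e+07 s/yr = 2.095e+06 m³/yr.
Steady-state CSTR mass balance: W = Q·C + k·V·C, so C = W/(Q + kV).
Q + kV = 2.095e+06 + 9.2·682000 = 8.37e+06 m³/yr.
C = 870/8.37e+06 = 0.0001039 kg/m³ = 0.1039 mg/L.

0.104 mg/L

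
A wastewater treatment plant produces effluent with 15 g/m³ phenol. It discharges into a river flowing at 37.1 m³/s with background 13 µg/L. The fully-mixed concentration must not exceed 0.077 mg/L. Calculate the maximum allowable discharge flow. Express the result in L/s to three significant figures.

13 µg/L = 0.013 mg/L.
Mass balance at complete mixing: C_std·(Q_w + Q_r) = Q_w·C_e + Q_r·C_b.
Rearranging, Q_w = Q_r·(C_std − C_b)/(C_e − C_std) = 37.1·(0.077 − 0.013) / (15 − 0.077) = 0.1591 m³/s.
= 159.1 L/s.

159 L/s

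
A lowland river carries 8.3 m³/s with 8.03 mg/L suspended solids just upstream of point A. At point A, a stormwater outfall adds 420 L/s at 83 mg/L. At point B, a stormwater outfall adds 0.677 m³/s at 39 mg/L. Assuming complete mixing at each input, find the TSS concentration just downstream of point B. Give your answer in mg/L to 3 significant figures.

13.6 mg/L

420 L/s = 0.42 m³/s.
After input A: C = (8.3·8.03 + 0.42·83) / 8.72 = 11.64 mg/L.
After input B: C = (8.72·11.64 + 0.677·39) / 9.397 = 13.61 mg/L.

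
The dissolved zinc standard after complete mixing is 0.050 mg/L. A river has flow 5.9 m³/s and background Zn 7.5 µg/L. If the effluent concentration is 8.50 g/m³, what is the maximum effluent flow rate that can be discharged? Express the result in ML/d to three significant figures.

2.56 ML/d

7.5 µg/L = 0.0075 mg/L.
Mass balance at complete mixing: C_std·(Q_w + Q_r) = Q_w·C_e + Q_r·C_b.
Rearranging, Q_w = Q_r·(C_std − C_b)/(C_e − C_std) = 5.9·(0.05 − 0.0075) / (8.5 − 0.05) = 0.02967 m³/s.
= 2.564 ML/d.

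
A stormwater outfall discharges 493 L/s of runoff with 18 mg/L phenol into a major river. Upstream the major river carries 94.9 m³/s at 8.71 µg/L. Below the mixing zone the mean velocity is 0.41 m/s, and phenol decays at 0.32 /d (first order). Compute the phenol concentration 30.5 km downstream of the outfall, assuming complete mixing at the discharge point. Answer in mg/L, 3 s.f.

0.0772 mg/L

493 L/s = 0.493 m³/s.
8.71 µg/L = 0.00871 mg/L.
After complete mixing, C₀ = (0.493·18 + 94.9·0.00871) / 95.39 = 0.1017 mg/L.
Travel time t = 3.05e+04 m / 0.41 m/s = 7.439e+04 s = 0.861 d.
C = 0.1017·exp(−0.32·0.861) = 0.1017·0.7592 = 0.0772 mg/L.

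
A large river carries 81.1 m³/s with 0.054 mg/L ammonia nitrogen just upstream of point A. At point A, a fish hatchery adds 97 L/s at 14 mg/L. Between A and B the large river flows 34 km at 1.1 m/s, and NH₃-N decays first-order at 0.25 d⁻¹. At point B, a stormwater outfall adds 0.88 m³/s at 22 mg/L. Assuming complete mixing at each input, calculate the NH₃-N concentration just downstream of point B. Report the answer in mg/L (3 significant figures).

0.300 mg/L

97 L/s = 0.097 m³/s.
After input A: C = (81.1·0.054 + 0.097·14) / 81.2 = 0.07066 mg/L.
Over the 34 km reach to input B (t = 3.091e+04 s = 0.3577 d), decay gives C = 0.07066·exp(−0.25·0.3577) = 0.06462 mg/L.
After input B: C = (81.2·0.06462 + 0.88·22) / 82.08 = 0.2998 mg/L.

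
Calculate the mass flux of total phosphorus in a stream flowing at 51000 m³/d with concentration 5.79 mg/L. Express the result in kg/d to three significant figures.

295 kg/d

51000 m³/d = 0.5903 m³/s.
Mass flux = Q·C = 0.5903 m³/s × 5.79 g/m³ = 3.418 g/s.
= 3.418 g/s × 86.4 = 295.3 kg/d.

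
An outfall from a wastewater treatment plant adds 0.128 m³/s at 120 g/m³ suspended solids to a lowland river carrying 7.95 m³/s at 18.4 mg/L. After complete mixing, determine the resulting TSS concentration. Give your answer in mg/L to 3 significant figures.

By mass balance at complete mixing, C = (0.128·120 + 7.95·18.4) / (0.128 + 7.95) = 161.6/8.078 = 20.01 mg/L.

20.0 mg/L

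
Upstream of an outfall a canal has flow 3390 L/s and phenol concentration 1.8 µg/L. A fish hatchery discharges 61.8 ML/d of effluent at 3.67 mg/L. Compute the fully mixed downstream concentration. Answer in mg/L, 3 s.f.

61.8 ML/d = 0.7153 m³/s.
3390 L/s = 3.39 m³/s.
1.8 µg/L = 0.0018 mg/L.
Conservation of mass across the mixing zone: C = (0.7153·3.67 + 3.39·0.0018) / (0.7153 + 3.39) = 2.631/4.105 = 0.6409 mg/L.

0.641 mg/L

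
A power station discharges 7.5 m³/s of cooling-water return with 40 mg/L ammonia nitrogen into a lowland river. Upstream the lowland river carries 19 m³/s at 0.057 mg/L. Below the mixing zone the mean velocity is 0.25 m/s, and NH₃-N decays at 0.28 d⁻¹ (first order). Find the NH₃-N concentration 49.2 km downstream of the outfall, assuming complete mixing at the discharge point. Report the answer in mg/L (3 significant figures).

6.00 mg/L

After complete mixing, C₀ = (7.5·40 + 19·0.057) / 26.5 = 11.36 mg/L.
Travel time t = 4.92e+04 m / 0.25 m/s = 1.968e+05 s = 2.278 d.
C = 11.36·exp(−0.28·2.278) = 11.36·0.5285 = 6.004 mg/L.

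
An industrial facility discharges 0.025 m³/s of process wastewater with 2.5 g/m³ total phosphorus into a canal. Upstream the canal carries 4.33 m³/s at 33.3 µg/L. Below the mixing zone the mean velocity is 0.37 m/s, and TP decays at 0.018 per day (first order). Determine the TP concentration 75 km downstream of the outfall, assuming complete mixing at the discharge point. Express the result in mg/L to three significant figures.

0.0455 mg/L

33.3 µg/L = 0.0333 mg/L.
After complete mixing, C₀ = (0.025·2.5 + 4.33·0.0333) / 4.355 = 0.04746 mg/L.
Travel time t = 7.5e+04 m / 0.37 m/s = 2.027e+05 s = 2.346 d.
C = 0.04746·exp(−0.018·2.346) = 0.04746·0.9586 = 0.0455 mg/L.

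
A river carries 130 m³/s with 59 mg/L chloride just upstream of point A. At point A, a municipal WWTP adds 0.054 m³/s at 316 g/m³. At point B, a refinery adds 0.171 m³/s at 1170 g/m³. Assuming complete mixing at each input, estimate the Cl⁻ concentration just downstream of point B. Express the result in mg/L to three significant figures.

60.6 mg/L

After input A: C = (130·59 + 0.054·316) / 130.1 = 59.11 mg/L.
After input B: C = (130.1·59.11 + 0.171·1170) / 130.2 = 60.57 mg/L.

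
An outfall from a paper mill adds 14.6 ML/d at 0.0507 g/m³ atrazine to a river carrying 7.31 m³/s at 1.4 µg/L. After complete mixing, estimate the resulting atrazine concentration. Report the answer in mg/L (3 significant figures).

0.00251 mg/L

14.6 ML/d = 0.169 m³/s.
1.4 µg/L = 0.0014 mg/L.
Conservation of mass across the mixing zone: C = (0.169·0.0507 + 7.31·0.0014) / (0.169 + 7.31) = 0.0188/7.479 = 0.002514 mg/L.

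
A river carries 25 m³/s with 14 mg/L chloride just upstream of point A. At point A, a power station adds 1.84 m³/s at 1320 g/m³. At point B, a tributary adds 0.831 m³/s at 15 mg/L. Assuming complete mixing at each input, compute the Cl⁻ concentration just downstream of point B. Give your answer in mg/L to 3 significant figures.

101 mg/L

After input A: C = (25·14 + 1.84·1320) / 26.84 = 103.5 mg/L.
After input B: C = (26.84·103.5 + 0.831·15) / 27.67 = 100.9 mg/L.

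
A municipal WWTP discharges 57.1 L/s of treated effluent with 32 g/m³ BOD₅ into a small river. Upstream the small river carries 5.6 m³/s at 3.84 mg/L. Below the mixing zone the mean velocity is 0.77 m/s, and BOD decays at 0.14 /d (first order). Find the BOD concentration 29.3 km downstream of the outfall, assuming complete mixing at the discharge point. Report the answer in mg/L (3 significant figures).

3.88 mg/L

57.1 L/s = 0.0571 m³/s.
After complete mixing, C₀ = (0.0571·32 + 5.6·3.84) / 5.657 = 4.124 mg/L.
Travel time t = 2.93e+04 m / 0.77 m/s = 3.805e+04 s = 0.4404 d.
C = 4.124·exp(−0.14·0.4404) = 4.124·0.9402 = 3.878 mg/L.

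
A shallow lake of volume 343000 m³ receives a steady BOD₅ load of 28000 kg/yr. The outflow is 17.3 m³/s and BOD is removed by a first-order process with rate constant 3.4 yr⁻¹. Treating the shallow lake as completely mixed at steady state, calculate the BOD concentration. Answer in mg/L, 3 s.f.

0.0512 mg/L

Outflow Q = 17.3 m³/s × 3.156e+07 s/yr = 5.459e+08 m³/yr.
Steady-state CSTR mass balance: W = Q·C + k·V·C, so C = W/(Q + kV).
Q + kV = 5.459e+08 + 3.4·343000 = 5.471e+08 m³/yr.
C = 28000/5.471e+08 = 5.118e-05 kg/m³ = 0.05118 mg/L.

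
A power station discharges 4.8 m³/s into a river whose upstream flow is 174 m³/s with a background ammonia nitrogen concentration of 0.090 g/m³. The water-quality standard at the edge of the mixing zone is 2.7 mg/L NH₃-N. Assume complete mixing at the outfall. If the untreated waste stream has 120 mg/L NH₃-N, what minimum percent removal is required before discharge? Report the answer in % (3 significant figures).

18.9 %

Mass balance: 2.7·178.8 = 4.8·Cₑ + 174·0.09.
Cₑ = (482.8 − 15.66) / 4.8 = 97.31 mg/L.
Required removal = 1 − 97.31/120 = 18.91 %.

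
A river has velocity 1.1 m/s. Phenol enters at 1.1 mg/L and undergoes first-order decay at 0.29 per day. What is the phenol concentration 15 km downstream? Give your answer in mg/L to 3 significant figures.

1.05 mg/L

Travel time t = 15 km / 1.1 m/s = 1.5e+04/1.1 = 1.364e+04 s = 0.1578 d.
First-order decay: C = 1.1·exp(−0.29·0.1578) = 1.1·0.9553 = 1.051 mg/L.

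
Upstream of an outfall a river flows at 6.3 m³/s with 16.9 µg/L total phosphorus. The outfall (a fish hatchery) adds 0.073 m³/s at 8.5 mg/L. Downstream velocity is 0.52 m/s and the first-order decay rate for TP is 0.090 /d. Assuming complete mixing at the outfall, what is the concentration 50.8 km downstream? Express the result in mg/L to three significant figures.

0.103 mg/L

16.9 µg/L = 0.0169 mg/L.
After complete mixing, C₀ = (0.073·8.5 + 6.3·0.0169) / 6.373 = 0.1141 mg/L.
Travel time t = 5.08e+04 m / 0.52 m/s = 9.769e+04 s = 1.131 d.
C = 0.1141·exp(−0.090·1.131) = 0.1141·0.9032 = 0.103 mg/L.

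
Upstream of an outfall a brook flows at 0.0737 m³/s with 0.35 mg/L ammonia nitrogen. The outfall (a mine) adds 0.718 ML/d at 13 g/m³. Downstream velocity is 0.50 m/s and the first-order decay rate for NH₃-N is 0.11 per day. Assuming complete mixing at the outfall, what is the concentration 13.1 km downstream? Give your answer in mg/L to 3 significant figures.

1.58 mg/L

0.718 ML/d = 0.00831 m³/s.
After complete mixing, C₀ = (0.00831·13 + 0.0737·0.35) / 0.08201 = 1.632 mg/L.
Travel time t = 1.31e+04 m / 0.50 m/s = 2.62e+04 s = 0.3032 d.
C = 1.632·exp(−0.11·0.3032) = 1.632·0.9672 = 1.578 mg/L.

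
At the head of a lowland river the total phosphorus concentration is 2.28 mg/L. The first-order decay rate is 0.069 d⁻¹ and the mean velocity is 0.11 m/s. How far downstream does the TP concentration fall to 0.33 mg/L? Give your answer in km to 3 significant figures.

266 km

From C = C₀·e^(−kt), t = ln(C₀/C)/k = ln(2.28/0.33)/0.069 = 1.933/0.069 = 28.01 d.
Distance = v·t = 0.11 m/s × 2.42e+06 s = 2.662e+05 m = 266.2 km.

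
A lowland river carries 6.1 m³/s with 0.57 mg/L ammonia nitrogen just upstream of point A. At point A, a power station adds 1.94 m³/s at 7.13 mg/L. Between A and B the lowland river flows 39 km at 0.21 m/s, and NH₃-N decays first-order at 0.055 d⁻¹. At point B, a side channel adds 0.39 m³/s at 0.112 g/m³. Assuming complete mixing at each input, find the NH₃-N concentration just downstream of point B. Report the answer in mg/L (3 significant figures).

1.83 mg/L

After input A: C = (6.1·0.57 + 1.94·7.13) / 8.04 = 2.153 mg/L.
Over the 39 km reach to input B (t = 1.857e+05 s = 2.149 d), decay gives C = 2.153·exp(−0.055·2.149) = 1.913 mg/L.
After input B: C = (8.04·1.913 + 0.39·0.112) / 8.43 = 1.83 mg/L.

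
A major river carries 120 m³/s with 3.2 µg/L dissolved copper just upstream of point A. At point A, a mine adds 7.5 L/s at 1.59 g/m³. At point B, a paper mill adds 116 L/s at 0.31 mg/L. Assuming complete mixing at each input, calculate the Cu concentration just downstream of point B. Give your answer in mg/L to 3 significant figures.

0.00360 mg/L

3.2 µg/L = 0.0032 mg/L.
7.5 L/s = 0.0075 m³/s.
After input A: C = (120·0.0032 + 0.0075·1.59) / 120 = 0.003299 mg/L.
116 L/s = 0.116 m³/s.
After input B: C = (120·0.003299 + 0.116·0.31) / 120.1 = 0.003595 mg/L.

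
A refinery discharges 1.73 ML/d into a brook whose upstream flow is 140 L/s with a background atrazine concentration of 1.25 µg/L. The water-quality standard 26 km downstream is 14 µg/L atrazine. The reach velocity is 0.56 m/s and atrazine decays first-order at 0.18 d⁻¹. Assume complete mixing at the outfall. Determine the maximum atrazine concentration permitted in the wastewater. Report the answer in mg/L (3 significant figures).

1.73 ML/d = 0.02002 m³/s.
140 L/s = 0.14 m³/s.
1.25 µg/L = 0.00125 mg/L.
14 µg/L = 0.014 mg/L.
Travel time to the compliance point: t = 2.6e+04/0.56 = 4.643e+04 s = 0.5374 d; decay factor exp(−0.18·0.5374) = 0.9078.
So the concentration just after mixing may be at most 0.014/0.9078 = 0.01542 mg/L.
Mass balance: 0.01542·0.16 = 0.02002·Cₑ + 0.14·0.00125.
Cₑ = (0.002468 − 0.000175) / 0.02002 = 0.1145 mg/L.

0.115 mg/L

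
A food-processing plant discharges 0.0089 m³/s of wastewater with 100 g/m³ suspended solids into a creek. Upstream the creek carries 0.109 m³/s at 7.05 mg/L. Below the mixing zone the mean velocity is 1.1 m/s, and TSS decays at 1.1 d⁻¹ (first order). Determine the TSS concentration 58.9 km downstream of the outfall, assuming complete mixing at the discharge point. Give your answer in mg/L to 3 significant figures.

7.11 mg/L

After complete mixing, C₀ = (0.0089·100 + 0.109·7.05) / 0.1179 = 14.07 mg/L.
Travel time t = 5.89e+04 m / 1.1 m/s = 5.355e+04 s = 0.6197 d.
C = 14.07·exp(−1.1·0.6197) = 14.07·0.5057 = 7.114 mg/L.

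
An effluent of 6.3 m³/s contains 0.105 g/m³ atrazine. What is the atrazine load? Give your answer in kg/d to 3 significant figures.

Mass flux = Q·C = 6.3 m³/s × 0.105 g/m³ = 0.6615 g/s.
= 0.6615 g/s × 86.4 = 57.15 kg/d.

57.2 kg/d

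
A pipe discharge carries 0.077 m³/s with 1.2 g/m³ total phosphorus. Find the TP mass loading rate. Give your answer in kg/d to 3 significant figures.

Mass flux = Q·C = 0.077 m³/s × 1.2 g/m³ = 0.0924 g/s.
= 0.0924 g/s × 86.4 = 7.983 kg/d.

7.98 kg/d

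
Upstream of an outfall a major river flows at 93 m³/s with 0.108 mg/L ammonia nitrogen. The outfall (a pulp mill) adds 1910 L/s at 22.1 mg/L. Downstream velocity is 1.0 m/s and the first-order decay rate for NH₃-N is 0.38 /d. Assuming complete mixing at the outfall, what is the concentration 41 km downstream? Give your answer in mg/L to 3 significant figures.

0.460 mg/L

1910 L/s = 1.91 m³/s.
After complete mixing, C₀ = (1.91·22.1 + 93·0.108) / 94.91 = 0.5506 mg/L.
Travel time t = 4.1e+04 m / 1.0 m/s = 4.1e+04 s = 0.4745 d.
C = 0.5506·exp(−0.38·0.4745) = 0.5506·0.835 = 0.4597 mg/L.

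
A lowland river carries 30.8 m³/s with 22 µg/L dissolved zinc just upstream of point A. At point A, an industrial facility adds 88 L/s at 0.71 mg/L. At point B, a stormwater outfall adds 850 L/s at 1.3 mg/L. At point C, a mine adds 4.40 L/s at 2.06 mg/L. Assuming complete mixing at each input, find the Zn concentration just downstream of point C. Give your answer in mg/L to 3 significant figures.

22 µg/L = 0.022 mg/L.
88 L/s = 0.088 m³/s.
After input A: C = (30.8·0.022 + 0.088·0.71) / 30.89 = 0.02396 mg/L.
850 L/s = 0.85 m³/s.
After input B: C = (30.89·0.02396 + 0.85·1.3) / 31.74 = 0.05813 mg/L.
4.40 L/s = 0.0044 m³/s.
After input C: C = (31.74·0.05813 + 0.0044·2.06) / 31.74 = 0.05841 mg/L.

0.0584 mg/L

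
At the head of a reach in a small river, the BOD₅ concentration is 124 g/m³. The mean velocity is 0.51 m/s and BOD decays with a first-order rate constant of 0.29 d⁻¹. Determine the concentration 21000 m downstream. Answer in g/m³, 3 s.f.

108 g/m³

Travel time t = 21000 m / 0.51 m/s = 2.1e+04/0.51 = 4.118e+04 s = 0.4766 d.
First-order decay: C = 124·exp(−0.29·0.4766) = 124·0.8709 = 108 g/m³.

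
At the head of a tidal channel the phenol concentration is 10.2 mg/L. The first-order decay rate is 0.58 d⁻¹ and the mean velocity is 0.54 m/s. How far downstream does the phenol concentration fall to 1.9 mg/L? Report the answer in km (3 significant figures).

135 km

From C = C₀·e^(−kt), t = ln(C₀/C)/k = ln(10.2/1.9)/0.58 = 1.681/0.58 = 2.897 d.
Distance = v·t = 0.54 m/s × 2.503e+05 s = 1.352e+05 m = 135.2 km.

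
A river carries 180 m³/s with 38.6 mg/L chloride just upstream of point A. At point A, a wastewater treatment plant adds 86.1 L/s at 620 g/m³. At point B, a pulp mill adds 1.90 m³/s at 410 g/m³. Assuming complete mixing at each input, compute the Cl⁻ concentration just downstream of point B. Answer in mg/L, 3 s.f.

86.1 L/s = 0.0861 m³/s.
After input A: C = (180·38.6 + 0.0861·620) / 180.1 = 38.88 mg/L.
After input B: C = (180.1·38.88 + 1.9·410) / 182 = 42.75 mg/L.

42.8 mg/L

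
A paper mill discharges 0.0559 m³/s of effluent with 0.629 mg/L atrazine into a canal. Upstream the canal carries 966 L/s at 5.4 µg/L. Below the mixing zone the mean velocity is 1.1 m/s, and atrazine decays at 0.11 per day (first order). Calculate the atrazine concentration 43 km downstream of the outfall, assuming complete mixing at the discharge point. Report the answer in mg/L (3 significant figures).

966 L/s = 0.966 m³/s.
5.4 µg/L = 0.0054 mg/L.
After complete mixing, C₀ = (0.0559·0.629 + 0.966·0.0054) / 1.022 = 0.03951 mg/L.
Travel time t = 4.3e+04 m / 1.1 m/s = 3.909e+04 s = 0.4524 d.
C = 0.03951·exp(−0.11·0.4524) = 0.03951·0.9514 = 0.03759 mg/L.

0.0376 mg/L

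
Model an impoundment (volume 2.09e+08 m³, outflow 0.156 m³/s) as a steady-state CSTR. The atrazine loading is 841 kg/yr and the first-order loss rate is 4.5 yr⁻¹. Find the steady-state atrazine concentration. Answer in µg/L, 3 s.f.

Outflow Q = 0.156 m³/s × 3.156e+07 s/yr = 4.923e+06 m³/yr.
Steady-state CSTR mass balance: W = Q·C + k·V·C, so C = W/(Q + kV).
Q + kV = 4.923e+06 + 4.5·2.09e+08 = 9.454e+08 m³/yr.
C = 841/9.454e+08 = 8.895e-07 kg/m³ = 0.0008895 mg/L = 0.8895 µg/L.

0.890 µg/L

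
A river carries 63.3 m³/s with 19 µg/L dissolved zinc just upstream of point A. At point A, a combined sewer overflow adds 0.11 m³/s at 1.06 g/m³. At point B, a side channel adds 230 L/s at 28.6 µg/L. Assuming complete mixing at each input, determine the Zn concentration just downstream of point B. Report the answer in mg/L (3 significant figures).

19 µg/L = 0.019 mg/L.
After input A: C = (63.3·0.019 + 0.11·1.06) / 63.41 = 0.02081 mg/L.
230 L/s = 0.23 m³/s.
28.6 µg/L = 0.0286 mg/L.
After input B: C = (63.41·0.02081 + 0.23·0.0286) / 63.64 = 0.02083 mg/L.

0.0208 mg/L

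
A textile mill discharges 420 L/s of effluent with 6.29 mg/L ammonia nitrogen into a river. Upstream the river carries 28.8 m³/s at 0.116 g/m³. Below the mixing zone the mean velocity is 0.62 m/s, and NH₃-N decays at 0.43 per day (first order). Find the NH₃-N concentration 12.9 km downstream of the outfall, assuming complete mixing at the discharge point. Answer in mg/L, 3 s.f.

420 L/s = 0.42 m³/s.
After complete mixing, C₀ = (0.42·6.29 + 28.8·0.116) / 29.22 = 0.2047 mg/L.
Travel time t = 1.29e+04 m / 0.62 m/s = 2.081e+04 s = 0.2408 d.
C = 0.2047·exp(−0.43·0.2408) = 0.2047·0.9016 = 0.1846 mg/L.

0.185 mg/L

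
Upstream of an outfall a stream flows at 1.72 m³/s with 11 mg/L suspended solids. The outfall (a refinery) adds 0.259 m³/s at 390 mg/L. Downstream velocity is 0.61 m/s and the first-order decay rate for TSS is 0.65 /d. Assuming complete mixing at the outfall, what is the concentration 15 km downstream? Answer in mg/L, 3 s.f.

50.4 mg/L

After complete mixing, C₀ = (0.259·390 + 1.72·11) / 1.979 = 60.6 mg/L.
Travel time t = 1.5e+04 m / 0.61 m/s = 2.459e+04 s = 0.2846 d.
C = 60.6·exp(−0.65·0.2846) = 60.6·0.8311 = 50.37 mg/L.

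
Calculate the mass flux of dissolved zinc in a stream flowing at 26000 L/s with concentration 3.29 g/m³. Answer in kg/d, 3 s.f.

7390 kg/d

26000 L/s = 26 m³/s.
Mass flux = Q·C = 26 m³/s × 3.29 g/m³ = 85.54 g/s.
= 85.54 g/s × 86.4 = 7391 kg/d.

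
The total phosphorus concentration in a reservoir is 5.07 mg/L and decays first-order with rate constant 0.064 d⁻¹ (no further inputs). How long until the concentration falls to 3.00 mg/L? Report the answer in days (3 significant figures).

t = ln(C₀/C)/k = ln(5.07/3.00)/0.064 = 0.5247/0.064 = 8.199 d.

8.20 d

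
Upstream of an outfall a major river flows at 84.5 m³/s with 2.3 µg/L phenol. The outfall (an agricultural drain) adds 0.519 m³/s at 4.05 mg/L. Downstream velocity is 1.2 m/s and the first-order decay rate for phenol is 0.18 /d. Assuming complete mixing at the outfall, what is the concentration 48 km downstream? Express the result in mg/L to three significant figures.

0.0248 mg/L

2.3 µg/L = 0.0023 mg/L.
After complete mixing, C₀ = (0.519·4.05 + 84.5·0.0023) / 85.02 = 0.02701 mg/L.
Travel time t = 4.8e+04 m / 1.2 m/s = 4e+04 s = 0.463 d.
C = 0.02701·exp(−0.18·0.463) = 0.02701·0.92 = 0.02485 mg/L.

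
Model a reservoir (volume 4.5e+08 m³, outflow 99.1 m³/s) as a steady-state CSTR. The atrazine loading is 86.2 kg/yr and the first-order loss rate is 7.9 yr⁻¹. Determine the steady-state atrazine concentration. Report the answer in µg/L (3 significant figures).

0.0129 µg/L

Outflow Q = 99.1 m³/s × 3.156e+07 s/yr = 3.127e+09 m³/yr.
Steady-state CSTR mass balance: W = Q·C + k·V·C, so C = W/(Q + kV).
Q + kV = 3.127e+09 + 7.9·4.5e+08 = 6.682e+09 m³/yr.
C = 86.2/6.682e+09 = 1.29e-08 kg/m³ = 1.29e-05 mg/L = 0.0129 µg/L.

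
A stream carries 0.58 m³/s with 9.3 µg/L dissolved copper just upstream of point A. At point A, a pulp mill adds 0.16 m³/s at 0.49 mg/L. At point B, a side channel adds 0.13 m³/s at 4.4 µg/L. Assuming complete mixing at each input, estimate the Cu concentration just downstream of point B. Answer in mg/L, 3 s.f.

9.3 µg/L = 0.0093 mg/L.
After input A: C = (0.58·0.0093 + 0.16·0.49) / 0.74 = 0.1132 mg/L.
4.4 µg/L = 0.0044 mg/L.
After input B: C = (0.74·0.1132 + 0.13·0.0044) / 0.87 = 0.09697 mg/L.

0.0970 mg/L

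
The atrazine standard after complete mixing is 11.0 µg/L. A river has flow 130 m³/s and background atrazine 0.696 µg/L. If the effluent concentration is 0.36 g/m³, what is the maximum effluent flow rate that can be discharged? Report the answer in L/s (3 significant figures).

3840 L/s

0.696 µg/L = 0.000696 mg/L.
11.0 µg/L = 0.011 mg/L.
Mass balance at complete mixing: C_std·(Q_w + Q_r) = Q_w·C_e + Q_r·C_b.
Rearranging, Q_w = Q_r·(C_std − C_b)/(C_e − C_std) = 130·(0.011 − 0.000696) / (0.36 − 0.011) = 3.838 m³/s.
= 3838 L/s.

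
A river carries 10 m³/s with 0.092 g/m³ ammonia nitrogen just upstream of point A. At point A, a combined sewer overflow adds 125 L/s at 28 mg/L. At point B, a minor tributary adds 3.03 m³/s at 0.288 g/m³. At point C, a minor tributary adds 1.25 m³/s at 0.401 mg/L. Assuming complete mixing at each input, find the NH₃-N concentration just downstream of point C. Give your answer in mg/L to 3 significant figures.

0.402 mg/L

125 L/s = 0.125 m³/s.
After input A: C = (10·0.092 + 0.125·28) / 10.12 = 0.4365 mg/L.
After input B: C = (10.12·0.4365 + 3.03·0.288) / 13.15 = 0.4023 mg/L.
After input C: C = (13.15·0.4023 + 1.25·0.401) / 14.4 = 0.4022 mg/L.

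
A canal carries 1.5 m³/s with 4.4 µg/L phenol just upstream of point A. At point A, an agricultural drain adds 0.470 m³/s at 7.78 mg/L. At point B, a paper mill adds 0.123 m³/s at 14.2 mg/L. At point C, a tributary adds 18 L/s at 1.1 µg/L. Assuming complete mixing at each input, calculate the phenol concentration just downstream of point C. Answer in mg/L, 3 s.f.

2.56 mg/L

4.4 µg/L = 0.0044 mg/L.
After input A: C = (1.5·0.0044 + 0.47·7.78) / 1.97 = 1.859 mg/L.
After input B: C = (1.97·1.859 + 0.123·14.2) / 2.093 = 2.585 mg/L.
18 L/s = 0.018 m³/s.
1.1 µg/L = 0.0011 mg/L.
After input C: C = (2.093·2.585 + 0.018·0.0011) / 2.111 = 2.563 mg/L.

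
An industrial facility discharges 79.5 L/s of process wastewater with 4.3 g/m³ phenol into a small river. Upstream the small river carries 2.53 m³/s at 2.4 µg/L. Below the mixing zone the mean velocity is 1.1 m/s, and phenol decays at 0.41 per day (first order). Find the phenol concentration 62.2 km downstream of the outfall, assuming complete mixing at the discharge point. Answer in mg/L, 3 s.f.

0.102 mg/L

79.5 L/s = 0.0795 m³/s.
2.4 µg/L = 0.0024 mg/L.
After complete mixing, C₀ = (0.0795·4.3 + 2.53·0.0024) / 2.609 = 0.1333 mg/L.
Travel time t = 6.22e+04 m / 1.1 m/s = 5.655e+04 s = 0.6545 d.
C = 0.1333·exp(−0.41·0.6545) = 0.1333·0.7647 = 0.102 mg/L.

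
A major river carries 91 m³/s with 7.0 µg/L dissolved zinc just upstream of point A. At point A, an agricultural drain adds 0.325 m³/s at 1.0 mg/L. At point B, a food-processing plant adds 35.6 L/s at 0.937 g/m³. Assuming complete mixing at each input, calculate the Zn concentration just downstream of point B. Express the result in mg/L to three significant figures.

7.0 µg/L = 0.007 mg/L.
After input A: C = (91·0.007 + 0.325·1) / 91.33 = 0.01053 mg/L.
35.6 L/s = 0.0356 m³/s.
After input B: C = (91.33·0.01053 + 0.0356·0.937) / 91.36 = 0.01089 mg/L.

0.0109 mg/L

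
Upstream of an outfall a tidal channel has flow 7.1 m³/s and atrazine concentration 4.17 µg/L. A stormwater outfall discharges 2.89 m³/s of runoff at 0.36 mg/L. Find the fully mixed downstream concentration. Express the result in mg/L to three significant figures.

0.107 mg/L

4.17 µg/L = 0.00417 mg/L.
Conservation of mass across the mixing zone: C = (2.89·0.36 + 7.1·0.00417) / (2.89 + 7.1) = 1.07/9.99 = 0.1071 mg/L.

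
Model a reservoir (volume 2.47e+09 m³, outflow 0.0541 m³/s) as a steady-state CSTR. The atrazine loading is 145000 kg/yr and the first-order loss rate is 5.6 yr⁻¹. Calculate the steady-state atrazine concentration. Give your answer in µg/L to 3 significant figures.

Outflow Q = 0.0541 m³/s × 3.156e+07 s/yr = 1.707e+06 m³/yr.
Steady-state CSTR mass balance: W = Q·C + k·V·C, so C = W/(Q + kV).
Q + kV = 1.707e+06 + 5.6·2.47e+09 = 1.383e+10 m³/yr.
C = 145000/1.383e+10 = 1.048e-05 kg/m³ = 0.01048 mg/L = 10.48 µg/L.

10.5 µg/L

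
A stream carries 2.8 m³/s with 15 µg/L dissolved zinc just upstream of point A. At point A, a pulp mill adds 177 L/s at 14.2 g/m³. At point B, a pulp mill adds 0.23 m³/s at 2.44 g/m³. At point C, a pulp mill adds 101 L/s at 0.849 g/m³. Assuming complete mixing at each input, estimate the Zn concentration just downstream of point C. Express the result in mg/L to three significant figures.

15 µg/L = 0.015 mg/L.
177 L/s = 0.177 m³/s.
After input A: C = (2.8·0.015 + 0.177·14.2) / 2.977 = 0.8584 mg/L.
After input B: C = (2.977·0.8584 + 0.23·2.44) / 3.207 = 0.9718 mg/L.
101 L/s = 0.101 m³/s.
After input C: C = (3.207·0.9718 + 0.101·0.849) / 3.308 = 0.9681 mg/L.

0.968 mg/L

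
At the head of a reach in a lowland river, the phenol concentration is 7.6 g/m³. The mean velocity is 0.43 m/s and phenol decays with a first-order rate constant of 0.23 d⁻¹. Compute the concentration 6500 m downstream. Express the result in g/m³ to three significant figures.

7.30 g/m³

Travel time t = 6500 m / 0.43 m/s = 6500/0.43 = 1.512e+04 s = 0.175 d.
First-order decay: C = 7.6·exp(−0.23·0.175) = 7.6·0.9606 = 7.3 g/m³.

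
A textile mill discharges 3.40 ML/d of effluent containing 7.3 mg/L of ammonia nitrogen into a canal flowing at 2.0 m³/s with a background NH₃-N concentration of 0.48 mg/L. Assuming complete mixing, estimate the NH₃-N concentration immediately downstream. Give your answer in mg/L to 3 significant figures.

0.612 mg/L

3.40 ML/d = 0.03935 m³/s.
Flow-weighted mixing gives C = (0.03935·7.3 + 2·0.48) / (0.03935 + 2) = 1.247/2.039 = 0.6116 mg/L.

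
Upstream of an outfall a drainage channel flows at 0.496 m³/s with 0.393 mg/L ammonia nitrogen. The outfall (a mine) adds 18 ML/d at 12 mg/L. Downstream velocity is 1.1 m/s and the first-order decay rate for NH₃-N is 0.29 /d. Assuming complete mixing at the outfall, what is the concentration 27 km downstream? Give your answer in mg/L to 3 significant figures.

3.52 mg/L

18 ML/d = 0.2083 m³/s.
After complete mixing, C₀ = (0.2083·12 + 0.496·0.393) / 0.7043 = 3.826 mg/L.
Travel time t = 2.7e+04 m / 1.1 m/s = 2.455e+04 s = 0.2841 d.
C = 3.826·exp(−0.29·0.2841) = 3.826·0.9209 = 3.524 mg/L.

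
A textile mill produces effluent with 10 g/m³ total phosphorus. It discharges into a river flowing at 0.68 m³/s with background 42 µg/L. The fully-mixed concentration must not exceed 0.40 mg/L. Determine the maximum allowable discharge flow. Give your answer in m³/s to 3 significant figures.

0.0254 m³/s

42 µg/L = 0.042 mg/L.
Mass balance at complete mixing: C_std·(Q_w + Q_r) = Q_w·C_e + Q_r·C_b.
Rearranging, Q_w = Q_r·(C_std − C_b)/(C_e − C_std) = 0.68·(0.4 − 0.042) / (10 − 0.4) = 0.02536 m³/s.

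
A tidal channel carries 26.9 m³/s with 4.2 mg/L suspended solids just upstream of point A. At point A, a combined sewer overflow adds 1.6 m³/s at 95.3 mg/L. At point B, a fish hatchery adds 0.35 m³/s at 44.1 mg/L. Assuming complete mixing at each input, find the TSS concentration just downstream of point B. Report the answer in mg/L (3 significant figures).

After input A: C = (26.9·4.2 + 1.6·95.3) / 28.5 = 9.314 mg/L.
After input B: C = (28.5·9.314 + 0.35·44.1) / 28.85 = 9.736 mg/L.

9.74 mg/L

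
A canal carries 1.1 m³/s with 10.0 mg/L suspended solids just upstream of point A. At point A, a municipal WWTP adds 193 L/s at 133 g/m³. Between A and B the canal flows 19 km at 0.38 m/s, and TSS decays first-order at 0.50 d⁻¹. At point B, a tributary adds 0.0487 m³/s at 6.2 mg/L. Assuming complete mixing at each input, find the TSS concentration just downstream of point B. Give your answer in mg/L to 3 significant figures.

20.7 mg/L

193 L/s = 0.193 m³/s.
After input A: C = (1.1·10 + 0.193·133) / 1.293 = 28.36 mg/L.
Over the 19 km reach to input B (t = 5e+04 s = 0.5787 d), decay gives C = 28.36·exp(−0.50·0.5787) = 21.23 mg/L.
After input B: C = (1.293·21.23 + 0.0487·6.2) / 1.342 = 20.69 mg/L.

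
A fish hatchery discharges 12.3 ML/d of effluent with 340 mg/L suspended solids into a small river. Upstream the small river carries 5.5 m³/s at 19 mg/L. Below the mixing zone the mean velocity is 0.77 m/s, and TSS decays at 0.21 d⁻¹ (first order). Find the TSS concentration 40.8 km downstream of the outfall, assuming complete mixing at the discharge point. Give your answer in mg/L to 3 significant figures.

23.8 mg/L

12.3 ML/d = 0.1424 m³/s.
After complete mixing, C₀ = (0.1424·340 + 5.5·19) / 5.642 = 27.1 mg/L.
Travel time t = 4.08e+04 m / 0.77 m/s = 5.299e+04 s = 0.6133 d.
C = 27.1·exp(−0.21·0.6133) = 27.1·0.8792 = 23.82 mg/L.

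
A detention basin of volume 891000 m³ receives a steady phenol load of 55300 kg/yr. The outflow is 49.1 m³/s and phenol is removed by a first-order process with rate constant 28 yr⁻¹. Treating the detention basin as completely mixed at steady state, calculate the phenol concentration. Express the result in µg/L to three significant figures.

Outflow Q = 49.1 m³/s × 3.156e+07 s/yr = 1.549e+09 m³/yr.
Steady-state CSTR mass balance: W = Q·C + k·V·C, so C = W/(Q + kV).
Q + kV = 1.549e+09 + 28·891000 = 1.574e+09 m³/yr.
C = 55300/1.574e+09 = 3.512e-05 kg/m³ = 0.03512 mg/L = 35.12 µg/L.

35.1 µg/L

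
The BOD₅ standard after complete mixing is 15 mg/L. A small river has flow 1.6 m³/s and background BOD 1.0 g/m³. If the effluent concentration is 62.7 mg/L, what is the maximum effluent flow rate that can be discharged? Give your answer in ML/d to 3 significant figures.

40.6 ML/d

Mass balance at complete mixing: C_std·(Q_w + Q_r) = Q_w·C_e + Q_r·C_b.
Rearranging, Q_w = Q_r·(C_std − C_b)/(C_e − C_std) = 1.6·(15 − 1) / (62.7 − 15) = 0.4696 m³/s.
= 40.57 ML/d.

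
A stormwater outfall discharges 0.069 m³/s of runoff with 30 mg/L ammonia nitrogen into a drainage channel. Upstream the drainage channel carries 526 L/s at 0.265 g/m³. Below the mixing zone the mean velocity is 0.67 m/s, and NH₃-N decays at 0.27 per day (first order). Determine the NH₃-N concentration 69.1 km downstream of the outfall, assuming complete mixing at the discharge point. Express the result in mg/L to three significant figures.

2.69 mg/L

526 L/s = 0.526 m³/s.
After complete mixing, C₀ = (0.069·30 + 0.526·0.265) / 0.595 = 3.713 mg/L.
Travel time t = 6.91e+04 m / 0.67 m/s = 1.031e+05 s = 1.194 d.
C = 3.713·exp(−0.27·1.194) = 3.713·0.7245 = 2.69 mg/L.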